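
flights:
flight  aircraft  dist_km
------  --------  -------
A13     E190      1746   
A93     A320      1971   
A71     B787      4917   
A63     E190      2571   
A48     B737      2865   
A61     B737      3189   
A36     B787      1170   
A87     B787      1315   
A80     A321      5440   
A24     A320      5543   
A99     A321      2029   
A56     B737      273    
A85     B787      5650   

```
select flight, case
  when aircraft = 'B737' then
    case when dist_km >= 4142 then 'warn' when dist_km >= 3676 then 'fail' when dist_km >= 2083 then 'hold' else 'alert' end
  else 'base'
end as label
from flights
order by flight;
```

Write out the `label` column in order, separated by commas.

base, base, base, hold, alert, hold, base, base, base, base, base, base, base

flight=A13: aircraft='E190' → outer ELSE → base
flight=A24: aircraft='A320' → outer ELSE → base
flight=A36: aircraft='B787' → outer ELSE → base
flight=A48: aircraft='B737' → inner[dist_km >= 2083] → hold
flight=A56: aircraft='B737' → inner[ELSE] → alert
flight=A61: aircraft='B737' → inner[dist_km >= 2083] → hold
flight=A63: aircraft='E190' → outer ELSE → base
flight=A71: aircraft='B787' → outer ELSE → base
flight=A80: aircraft='A321' → outer ELSE → base
flight=A85: aircraft='B787' → outer ELSE → base
flight=A87: aircraft='B787' → outer ELSE → base
flight=A93: aircraft='A320' → outer ELSE → base
flight=A99: aircraft='A321' → outer ELSE → base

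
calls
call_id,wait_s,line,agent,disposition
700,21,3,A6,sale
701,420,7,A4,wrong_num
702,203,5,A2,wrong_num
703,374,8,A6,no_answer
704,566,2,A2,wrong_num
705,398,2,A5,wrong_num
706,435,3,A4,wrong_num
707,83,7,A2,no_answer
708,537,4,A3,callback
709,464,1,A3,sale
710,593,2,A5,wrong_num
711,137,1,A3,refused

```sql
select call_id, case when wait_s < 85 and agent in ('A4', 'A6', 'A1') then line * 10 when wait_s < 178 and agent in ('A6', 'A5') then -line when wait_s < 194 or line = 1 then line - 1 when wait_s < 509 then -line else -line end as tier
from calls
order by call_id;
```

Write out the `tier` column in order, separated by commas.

30, -7, -5, -8, -2, -2, -3, 6, -4, 0, -2, 0

call_id=700: wait_s < 85 and agent in ('A4', 'A6', 'A1') → 30
call_id=701: wait_s < 509 → -7
call_id=702: wait_s < 509 → -5
call_id=703: wait_s < 509 → -8
call_id=704: ELSE → -2
call_id=705: wait_s < 509 → -2
call_id=706: wait_s < 509 → -3
call_id=707: wait_s < 194 or line = 1 → 6
call_id=708: ELSE → -4
call_id=709: wait_s < 194 or line = 1 → 0
call_id=710: ELSE → -2
call_id=711: wait_s < 194 or line = 1 → 0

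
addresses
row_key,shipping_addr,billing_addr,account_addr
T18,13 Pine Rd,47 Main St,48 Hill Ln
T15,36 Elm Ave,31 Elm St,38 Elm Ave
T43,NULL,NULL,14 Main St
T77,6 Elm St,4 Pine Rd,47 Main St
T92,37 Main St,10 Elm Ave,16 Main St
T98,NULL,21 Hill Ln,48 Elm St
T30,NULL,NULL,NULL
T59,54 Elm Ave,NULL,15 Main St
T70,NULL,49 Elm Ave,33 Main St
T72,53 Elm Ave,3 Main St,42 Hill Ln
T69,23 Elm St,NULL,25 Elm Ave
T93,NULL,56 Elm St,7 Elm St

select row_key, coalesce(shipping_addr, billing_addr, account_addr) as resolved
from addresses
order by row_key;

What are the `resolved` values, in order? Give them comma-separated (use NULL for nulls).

36 Elm Ave, 13 Pine Rd, NULL, 14 Main St, 54 Elm Ave, 23 Elm St, 49 Elm Ave, 53 Elm Ave, 6 Elm St, 37 Main St, 56 Elm St, 21 Hill Ln

row_key=T15: shipping_addr=36 Elm Ave → 36 Elm Ave
row_key=T18: shipping_addr=13 Pine Rd → 13 Pine Rd
row_key=T30: shipping_addr=NULL, billing_addr=NULL, account_addr=NULL (all NULL) → NULL
row_key=T43: shipping_addr=NULL, billing_addr=NULL, account_addr=14 Main St → 14 Main St
row_key=T59: shipping_addr=54 Elm Ave → 54 Elm Ave
row_key=T69: shipping_addr=23 Elm St → 23 Elm St
row_key=T70: shipping_addr=NULL, billing_addr=49 Elm Ave → 49 Elm Ave
row_key=T72: shipping_addr=53 Elm Ave → 53 Elm Ave
row_key=T77: shipping_addr=6 Elm St → 6 Elm St
row_key=T92: shipping_addr=37 Main St → 37 Main St
row_key=T93: shipping_addr=NULL, billing_addr=56 Elm St → 56 Elm St
row_key=T98: shipping_addr=NULL, billing_addr=21 Hill Ln → 21 Hill Ln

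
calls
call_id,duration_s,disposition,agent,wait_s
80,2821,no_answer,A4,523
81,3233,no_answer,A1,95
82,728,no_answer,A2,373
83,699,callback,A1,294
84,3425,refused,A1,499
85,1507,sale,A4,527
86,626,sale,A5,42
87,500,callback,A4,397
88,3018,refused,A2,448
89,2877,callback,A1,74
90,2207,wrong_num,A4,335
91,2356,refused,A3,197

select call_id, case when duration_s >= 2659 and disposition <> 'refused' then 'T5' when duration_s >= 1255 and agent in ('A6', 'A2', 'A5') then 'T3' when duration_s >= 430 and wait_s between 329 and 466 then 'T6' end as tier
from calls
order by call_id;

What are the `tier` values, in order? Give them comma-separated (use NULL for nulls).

call_id=80: duration_s >= 2659 and disposition <> 'refused' → T5
call_id=81: duration_s >= 2659 and disposition <> 'refused' → T5
call_id=82: duration_s >= 430 and wait_s between 329 and 466 → T6
call_id=83: (no match → NULL) → NULL
call_id=84: (no match → NULL) → NULL
call_id=85: (no match → NULL) → NULL
call_id=86: (no match → NULL) → NULL
call_id=87: duration_s >= 430 and wait_s between 329 and 466 → T6
call_id=88: duration_s >= 1255 and agent in ('A6', 'A2', 'A5') → T3
call_id=89: duration_s >= 2659 and disposition <> 'refused' → T5
call_id=90: duration_s >= 430 and wait_s between 329 and 466 → T6
call_id=91: (no match → NULL) → NULL

T5, T5, T6, NULL, NULL, NULL, NULL, T6, T3, T5, T6, NULL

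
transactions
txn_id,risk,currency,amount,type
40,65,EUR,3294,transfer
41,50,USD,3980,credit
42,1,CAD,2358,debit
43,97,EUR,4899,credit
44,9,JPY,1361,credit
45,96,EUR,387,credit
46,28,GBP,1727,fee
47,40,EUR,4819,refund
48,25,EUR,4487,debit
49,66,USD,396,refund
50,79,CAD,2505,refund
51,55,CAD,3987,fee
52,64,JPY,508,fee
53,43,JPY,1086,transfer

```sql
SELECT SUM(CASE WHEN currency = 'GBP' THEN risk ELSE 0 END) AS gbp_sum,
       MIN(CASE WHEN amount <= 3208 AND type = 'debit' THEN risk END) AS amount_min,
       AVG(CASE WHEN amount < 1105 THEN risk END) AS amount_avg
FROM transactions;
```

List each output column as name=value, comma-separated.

gbp_sum=28, amount_min=1, amount_avg=67.25

[gbp_sum: currency = 'GBP']
txn_id=40: ✗
txn_id=41: ✗
txn_id=42: ✗
txn_id=43: ✗
txn_id=44: ✗
txn_id=45: ✗
txn_id=46: ✓ → 28
txn_id=47: ✗
txn_id=48: ✗
txn_id=49: ✗
txn_id=50: ✗
txn_id=51: ✗
txn_id=52: ✗
txn_id=53: ✗
gbp_sum = 28
—
[amount_min: amount <= 3208 AND type = 'debit']
txn_id=40: ✗
txn_id=41: ✗
txn_id=42: ✓ → 1
txn_id=43: ✗
txn_id=44: ✗
txn_id=45: ✗
txn_id=46: ✗
txn_id=47: ✗
txn_id=48: ✗
txn_id=49: ✗
txn_id=50: ✗
txn_id=51: ✗
txn_id=52: ✗
txn_id=53: ✗
amount_min = MIN(1) = 1
—
[amount_avg: amount < 1105]
txn_id=40: ✗
txn_id=41: ✗
txn_id=42: ✗
txn_id=43: ✗
txn_id=44: ✗
txn_id=45: ✓ → 96
txn_id=46: ✗
txn_id=47: ✗
txn_id=48: ✗
txn_id=49: ✓ → 66
txn_id=50: ✗
txn_id=51: ✗
txn_id=52: ✓ → 64
txn_id=53: ✓ → 43
amount_avg = (96 + 66 + 64 + 43) / 4 = 67.25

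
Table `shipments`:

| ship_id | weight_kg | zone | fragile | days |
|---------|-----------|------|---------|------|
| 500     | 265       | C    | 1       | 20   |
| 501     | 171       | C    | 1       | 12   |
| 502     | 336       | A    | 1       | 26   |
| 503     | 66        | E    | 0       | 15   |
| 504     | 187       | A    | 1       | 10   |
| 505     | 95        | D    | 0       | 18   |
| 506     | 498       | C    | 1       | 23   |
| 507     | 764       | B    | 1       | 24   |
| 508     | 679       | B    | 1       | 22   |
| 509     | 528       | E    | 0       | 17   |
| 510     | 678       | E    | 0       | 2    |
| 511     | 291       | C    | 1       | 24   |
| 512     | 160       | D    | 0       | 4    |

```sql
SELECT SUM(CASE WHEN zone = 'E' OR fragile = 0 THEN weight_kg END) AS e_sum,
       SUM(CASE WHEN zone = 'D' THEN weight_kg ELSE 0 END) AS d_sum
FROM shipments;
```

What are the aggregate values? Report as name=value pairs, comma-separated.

e_sum=1527, d_sum=255

[e_sum: zone = 'E' OR fragile = 0]
ship_id=500: ✗
ship_id=501: ✗
ship_id=502: ✗
ship_id=503: ✓ → 66
ship_id=504: ✗
ship_id=505: ✓ → 95
ship_id=506: ✗
ship_id=507: ✗
ship_id=508: ✗
ship_id=509: ✓ → 528
ship_id=510: ✓ → 678
ship_id=511: ✗
ship_id=512: ✓ → 160
e_sum = 66 + 95 + 528 + 678 + 160 = 1527
—
[d_sum: zone = 'D']
ship_id=500: ✗
ship_id=501: ✗
ship_id=502: ✗
ship_id=503: ✗
ship_id=504: ✗
ship_id=505: ✓ → 95
ship_id=506: ✗
ship_id=507: ✗
ship_id=508: ✗
ship_id=509: ✗
ship_id=510: ✗
ship_id=511: ✗
ship_id=512: ✓ → 160
d_sum = 95 + 160 = 255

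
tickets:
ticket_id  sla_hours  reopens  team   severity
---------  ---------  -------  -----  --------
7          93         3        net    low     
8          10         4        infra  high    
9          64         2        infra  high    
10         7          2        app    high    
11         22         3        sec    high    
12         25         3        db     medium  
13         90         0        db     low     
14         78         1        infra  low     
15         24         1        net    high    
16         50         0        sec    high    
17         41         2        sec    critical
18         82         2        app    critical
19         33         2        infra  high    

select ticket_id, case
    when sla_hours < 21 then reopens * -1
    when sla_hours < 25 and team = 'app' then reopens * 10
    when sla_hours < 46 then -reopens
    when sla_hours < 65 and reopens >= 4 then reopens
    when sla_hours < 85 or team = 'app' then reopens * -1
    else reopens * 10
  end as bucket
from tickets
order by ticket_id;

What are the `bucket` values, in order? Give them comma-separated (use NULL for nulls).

ticket_id=7: ELSE → 30
ticket_id=8: sla_hours < 21 → -4
ticket_id=9: sla_hours < 85 or team = 'app' → -2
ticket_id=10: sla_hours < 21 → -2
ticket_id=11: sla_hours < 46 → -3
ticket_id=12: sla_hours < 46 → -3
ticket_id=13: ELSE → 0
ticket_id=14: sla_hours < 85 or team = 'app' → -1
ticket_id=15: sla_hours < 46 → -1
ticket_id=16: sla_hours < 85 or team = 'app' → 0
ticket_id=17: sla_hours < 46 → -2
ticket_id=18: sla_hours < 85 or team = 'app' → -2
ticket_id=19: sla_hours < 46 → -2

30, -4, -2, -2, -3, -3, 0, -1, -1, 0, -2, -2, -2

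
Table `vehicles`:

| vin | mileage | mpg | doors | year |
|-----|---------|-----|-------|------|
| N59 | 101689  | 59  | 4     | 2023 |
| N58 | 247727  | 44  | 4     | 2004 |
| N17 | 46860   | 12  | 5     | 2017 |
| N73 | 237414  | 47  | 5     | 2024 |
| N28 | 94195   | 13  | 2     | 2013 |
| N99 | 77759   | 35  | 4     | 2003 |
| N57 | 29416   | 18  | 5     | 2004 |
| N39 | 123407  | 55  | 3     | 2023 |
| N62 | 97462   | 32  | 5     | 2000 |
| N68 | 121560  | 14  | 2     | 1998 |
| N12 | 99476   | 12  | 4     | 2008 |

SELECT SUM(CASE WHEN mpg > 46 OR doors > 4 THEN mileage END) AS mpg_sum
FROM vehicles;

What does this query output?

vin=N59: ✓ → 101689
vin=N58: ✗
vin=N17: ✓ → 46860
vin=N73: ✓ → 237414
vin=N28: ✗
vin=N99: ✗
vin=N57: ✓ → 29416
vin=N39: ✓ → 123407
vin=N62: ✓ → 97462
vin=N68: ✗
vin=N12: ✗
mpg_sum = 101689 + 46860 + 237414 + 29416 + 123407 + 97462 = 636248

636248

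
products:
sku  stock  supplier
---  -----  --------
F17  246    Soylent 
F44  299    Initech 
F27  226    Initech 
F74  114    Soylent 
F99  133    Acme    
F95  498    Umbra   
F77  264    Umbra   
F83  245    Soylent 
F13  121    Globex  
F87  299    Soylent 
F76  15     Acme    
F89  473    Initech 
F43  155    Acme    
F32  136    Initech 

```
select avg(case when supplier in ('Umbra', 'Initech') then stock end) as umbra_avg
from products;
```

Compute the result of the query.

sku=F17: ✗
sku=F44: ✓ → 299
sku=F27: ✓ → 226
sku=F74: ✗
sku=F99: ✗
sku=F95: ✓ → 498
sku=F77: ✓ → 264
sku=F83: ✗
sku=F13: ✗
sku=F87: ✗
sku=F76: ✗
sku=F89: ✓ → 473
sku=F43: ✗
sku=F32: ✓ → 136
umbra_avg = (299 + 226 + 498 + 264 + 473 + 136) / 6 = 316

316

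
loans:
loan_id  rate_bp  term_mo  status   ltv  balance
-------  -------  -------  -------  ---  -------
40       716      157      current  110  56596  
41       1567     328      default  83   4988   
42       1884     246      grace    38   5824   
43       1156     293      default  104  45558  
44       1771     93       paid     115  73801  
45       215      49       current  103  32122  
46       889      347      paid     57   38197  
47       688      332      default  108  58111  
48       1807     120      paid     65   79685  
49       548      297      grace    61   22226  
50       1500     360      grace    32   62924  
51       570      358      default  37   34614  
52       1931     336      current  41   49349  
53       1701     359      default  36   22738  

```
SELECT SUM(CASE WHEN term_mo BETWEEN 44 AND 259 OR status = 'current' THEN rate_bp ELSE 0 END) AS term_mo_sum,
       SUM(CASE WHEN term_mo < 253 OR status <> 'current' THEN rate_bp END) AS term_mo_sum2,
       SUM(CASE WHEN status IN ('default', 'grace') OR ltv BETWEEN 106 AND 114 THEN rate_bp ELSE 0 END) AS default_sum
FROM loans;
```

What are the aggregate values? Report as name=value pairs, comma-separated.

term_mo_sum=8324, term_mo_sum2=15012, default_sum=10330

[term_mo_sum: term_mo BETWEEN 44 AND 259 OR status = 'current']
loan_id=40: ✓ → 716
loan_id=41: ✗
loan_id=42: ✓ → 1884
loan_id=43: ✗
loan_id=44: ✓ → 1771
loan_id=45: ✓ → 215
loan_id=46: ✗
loan_id=47: ✗
loan_id=48: ✓ → 1807
loan_id=49: ✗
loan_id=50: ✗
loan_id=51: ✗
loan_id=52: ✓ → 1931
loan_id=53: ✗
term_mo_sum = 716 + 1884 + 1771 + 215 + 1807 + 1931 = 8324
—
[term_mo_sum2: term_mo < 253 OR status <> 'current']
loan_id=40: ✓ → 716
loan_id=41: ✓ → 1567
loan_id=42: ✓ → 1884
loan_id=43: ✓ → 1156
loan_id=44: ✓ → 1771
loan_id=45: ✓ → 215
loan_id=46: ✓ → 889
loan_id=47: ✓ → 688
loan_id=48: ✓ → 1807
loan_id=49: ✓ → 548
loan_id=50: ✓ → 1500
loan_id=51: ✓ → 570
loan_id=52: ✗
loan_id=53: ✓ → 1701
term_mo_sum2 = 716 + 1567 + 1884 + 1156 + 1771 + 215 + 889 + 688 + 1807 + 548 + 1500 + 570 + 1701 = 15012
—
[default_sum: status IN ('default', 'grace') OR ltv BETWEEN 106 AND 114]
loan_id=40: ✓ → 716
loan_id=41: ✓ → 1567
loan_id=42: ✓ → 1884
loan_id=43: ✓ → 1156
loan_id=44: ✗
loan_id=45: ✗
loan_id=46: ✗
loan_id=47: ✓ → 688
loan_id=48: ✗
loan_id=49: ✓ → 548
loan_id=50: ✓ → 1500
loan_id=51: ✓ → 570
loan_id=52: ✗
loan_id=53: ✓ → 1701
default_sum = 716 + 1567 + 1884 + 1156 + 688 + 548 + 1500 + 570 + 1701 = 10330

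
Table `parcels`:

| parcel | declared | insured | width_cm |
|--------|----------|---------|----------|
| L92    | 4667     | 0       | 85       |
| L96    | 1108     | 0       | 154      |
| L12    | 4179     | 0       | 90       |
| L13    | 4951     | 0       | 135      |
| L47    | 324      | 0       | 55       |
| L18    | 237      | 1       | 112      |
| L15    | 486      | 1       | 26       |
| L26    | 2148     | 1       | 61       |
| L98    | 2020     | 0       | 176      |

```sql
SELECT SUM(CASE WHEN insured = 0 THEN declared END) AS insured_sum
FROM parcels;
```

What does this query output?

parcel=L92: ✓ → 4667
parcel=L96: ✓ → 1108
parcel=L12: ✓ → 4179
parcel=L13: ✓ → 4951
parcel=L47: ✓ → 324
parcel=L18: ✗
parcel=L15: ✗
parcel=L26: ✗
parcel=L98: ✓ → 2020
insured_sum = 4667 + 1108 + 4179 + 4951 + 324 + 2020 = 17249

17249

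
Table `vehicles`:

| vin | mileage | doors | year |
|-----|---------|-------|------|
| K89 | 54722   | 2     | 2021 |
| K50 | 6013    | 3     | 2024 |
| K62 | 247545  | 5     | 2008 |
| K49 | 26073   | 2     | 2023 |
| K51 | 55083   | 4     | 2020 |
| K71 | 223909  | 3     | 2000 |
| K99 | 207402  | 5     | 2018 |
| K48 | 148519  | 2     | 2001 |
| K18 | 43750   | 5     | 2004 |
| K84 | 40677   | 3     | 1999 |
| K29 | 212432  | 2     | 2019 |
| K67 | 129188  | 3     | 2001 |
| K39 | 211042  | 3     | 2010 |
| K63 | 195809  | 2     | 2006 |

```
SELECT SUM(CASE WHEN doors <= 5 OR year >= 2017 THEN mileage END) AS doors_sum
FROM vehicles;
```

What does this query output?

vin=K89: ✓ → 54722
vin=K50: ✓ → 6013
vin=K62: ✓ → 247545
vin=K49: ✓ → 26073
vin=K51: ✓ → 55083
vin=K71: ✓ → 223909
vin=K99: ✓ → 207402
vin=K48: ✓ → 148519
vin=K18: ✓ → 43750
vin=K84: ✓ → 40677
vin=K29: ✓ → 212432
vin=K67: ✓ → 129188
vin=K39: ✓ → 211042
vin=K63: ✓ → 195809
doors_sum = 54722 + 6013 + 247545 + 26073 + 55083 + 223909 + 207402 + 148519 + 43750 + 40677 + 212432 + 129188 + 211042 + 195809 = 1802164

1802164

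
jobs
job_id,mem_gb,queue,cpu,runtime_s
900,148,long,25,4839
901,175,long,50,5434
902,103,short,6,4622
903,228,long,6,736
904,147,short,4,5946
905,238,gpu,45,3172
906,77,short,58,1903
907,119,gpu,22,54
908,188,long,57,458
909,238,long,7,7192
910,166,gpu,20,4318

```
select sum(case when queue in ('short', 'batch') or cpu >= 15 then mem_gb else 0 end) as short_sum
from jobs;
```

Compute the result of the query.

job_id=900: ✓ → 148
job_id=901: ✓ → 175
job_id=902: ✓ → 103
job_id=903: ✗
job_id=904: ✓ → 147
job_id=905: ✓ → 238
job_id=906: ✓ → 77
job_id=907: ✓ → 119
job_id=908: ✓ → 188
job_id=909: ✗
job_id=910: ✓ → 166
short_sum = 148 + 175 + 103 + 147 + 238 + 77 + 119 + 188 + 166 = 1361

1361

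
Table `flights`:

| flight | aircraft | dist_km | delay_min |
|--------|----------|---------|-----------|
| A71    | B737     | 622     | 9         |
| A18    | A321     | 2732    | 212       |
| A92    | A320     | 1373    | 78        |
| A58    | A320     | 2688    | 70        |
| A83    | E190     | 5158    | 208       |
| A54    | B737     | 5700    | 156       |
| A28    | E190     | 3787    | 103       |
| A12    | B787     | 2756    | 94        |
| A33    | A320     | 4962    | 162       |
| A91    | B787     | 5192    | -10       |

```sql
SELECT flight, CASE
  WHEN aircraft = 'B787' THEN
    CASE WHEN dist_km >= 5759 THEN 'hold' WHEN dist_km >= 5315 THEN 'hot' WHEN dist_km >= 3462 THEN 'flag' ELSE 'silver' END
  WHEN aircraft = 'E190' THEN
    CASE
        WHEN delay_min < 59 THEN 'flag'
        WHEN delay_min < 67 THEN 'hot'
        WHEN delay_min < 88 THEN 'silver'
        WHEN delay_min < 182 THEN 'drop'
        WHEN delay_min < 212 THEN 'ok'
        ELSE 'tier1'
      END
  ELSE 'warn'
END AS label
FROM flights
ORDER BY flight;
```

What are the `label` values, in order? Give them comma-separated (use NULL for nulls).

silver, warn, drop, warn, warn, warn, warn, ok, flag, warn

flight=A12: aircraft='B787' → inner[ELSE] → silver
flight=A18: aircraft='A321' → outer ELSE → warn
flight=A28: aircraft='E190' → inner[delay_min < 182] → drop
flight=A33: aircraft='A320' → outer ELSE → warn
flight=A54: aircraft='B737' → outer ELSE → warn
flight=A58: aircraft='A320' → outer ELSE → warn
flight=A71: aircraft='B737' → outer ELSE → warn
flight=A83: aircraft='E190' → inner[delay_min < 212] → ok
flight=A91: aircraft='B787' → inner[dist_km >= 3462] → flag
flight=A92: aircraft='A320' → outer ELSE → warn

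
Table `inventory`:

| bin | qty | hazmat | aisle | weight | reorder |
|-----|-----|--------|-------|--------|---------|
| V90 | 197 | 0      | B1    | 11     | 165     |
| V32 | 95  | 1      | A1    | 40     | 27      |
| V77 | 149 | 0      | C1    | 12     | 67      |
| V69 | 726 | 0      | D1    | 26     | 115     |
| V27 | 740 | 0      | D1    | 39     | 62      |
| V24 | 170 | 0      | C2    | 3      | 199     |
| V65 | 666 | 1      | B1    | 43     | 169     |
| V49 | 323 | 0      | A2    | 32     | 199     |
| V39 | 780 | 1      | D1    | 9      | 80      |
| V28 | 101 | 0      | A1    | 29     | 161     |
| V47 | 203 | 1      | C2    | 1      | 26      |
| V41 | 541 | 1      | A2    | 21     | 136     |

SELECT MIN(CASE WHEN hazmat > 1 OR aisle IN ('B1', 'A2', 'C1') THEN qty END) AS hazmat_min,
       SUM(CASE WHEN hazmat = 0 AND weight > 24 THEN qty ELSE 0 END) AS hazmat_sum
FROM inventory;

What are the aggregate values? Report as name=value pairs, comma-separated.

hazmat_min=149, hazmat_sum=1890

[hazmat_min: hazmat > 1 OR aisle IN ('B1', 'A2', 'C1')]
bin=V90: ✓ → 197
bin=V32: ✗
bin=V77: ✓ → 149
bin=V69: ✗
bin=V27: ✗
bin=V24: ✗
bin=V65: ✓ → 666
bin=V49: ✓ → 323
bin=V39: ✗
bin=V28: ✗
bin=V47: ✗
bin=V41: ✓ → 541
hazmat_min = MIN(197, 149, 666, 323, 541) = 149
—
[hazmat_sum: hazmat = 0 AND weight > 24]
bin=V90: ✗
bin=V32: ✗
bin=V77: ✗
bin=V69: ✓ → 726
bin=V27: ✓ → 740
bin=V24: ✗
bin=V65: ✗
bin=V49: ✓ → 323
bin=V39: ✗
bin=V28: ✓ → 101
bin=V47: ✗
bin=V41: ✗
hazmat_sum = 726 + 740 + 323 + 101 = 1890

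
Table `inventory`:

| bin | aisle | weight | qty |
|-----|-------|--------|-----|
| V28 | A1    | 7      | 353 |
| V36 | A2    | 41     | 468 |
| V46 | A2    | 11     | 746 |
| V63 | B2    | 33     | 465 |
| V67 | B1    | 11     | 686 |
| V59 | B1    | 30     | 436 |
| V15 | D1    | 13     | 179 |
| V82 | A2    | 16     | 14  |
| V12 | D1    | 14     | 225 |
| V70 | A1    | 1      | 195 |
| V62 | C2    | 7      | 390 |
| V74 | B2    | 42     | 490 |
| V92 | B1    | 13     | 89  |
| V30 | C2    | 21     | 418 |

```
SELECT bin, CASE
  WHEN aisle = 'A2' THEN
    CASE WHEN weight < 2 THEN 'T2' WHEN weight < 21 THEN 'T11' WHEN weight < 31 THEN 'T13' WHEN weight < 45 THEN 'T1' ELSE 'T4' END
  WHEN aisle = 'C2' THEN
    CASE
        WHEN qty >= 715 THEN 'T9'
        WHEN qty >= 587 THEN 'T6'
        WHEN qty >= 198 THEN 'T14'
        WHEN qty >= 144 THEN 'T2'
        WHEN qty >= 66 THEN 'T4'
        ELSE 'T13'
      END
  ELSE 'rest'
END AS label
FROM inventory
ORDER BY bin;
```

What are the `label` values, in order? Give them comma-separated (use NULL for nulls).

bin=V12: aisle='D1' → outer ELSE → rest
bin=V15: aisle='D1' → outer ELSE → rest
bin=V28: aisle='A1' → outer ELSE → rest
bin=V30: aisle='C2' → inner[qty >= 198] → T14
bin=V36: aisle='A2' → inner[weight < 45] → T1
bin=V46: aisle='A2' → inner[weight < 21] → T11
bin=V59: aisle='B1' → outer ELSE → rest
bin=V62: aisle='C2' → inner[qty >= 198] → T14
bin=V63: aisle='B2' → outer ELSE → rest
bin=V67: aisle='B1' → outer ELSE → rest
bin=V70: aisle='A1' → outer ELSE → rest
bin=V74: aisle='B2' → outer ELSE → rest
bin=V82: aisle='A2' → inner[weight < 21] → T11
bin=V92: aisle='B1' → outer ELSE → rest

rest, rest, rest, T14, T1, T11, rest, T14, rest, rest, rest, rest, T11, rest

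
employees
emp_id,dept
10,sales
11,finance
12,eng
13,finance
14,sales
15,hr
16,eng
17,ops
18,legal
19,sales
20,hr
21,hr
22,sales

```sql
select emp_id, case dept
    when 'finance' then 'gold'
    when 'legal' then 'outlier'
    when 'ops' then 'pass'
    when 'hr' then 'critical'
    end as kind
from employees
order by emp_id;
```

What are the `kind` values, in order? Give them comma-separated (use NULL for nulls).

NULL, gold, NULL, gold, NULL, critical, NULL, pass, outlier, NULL, critical, critical, NULL

emp_id=10: (no match → NULL) → NULL
emp_id=11: dept='finance' → gold
emp_id=12: (no match → NULL) → NULL
emp_id=13: dept='finance' → gold
emp_id=14: (no match → NULL) → NULL
emp_id=15: dept='hr' → critical
emp_id=16: (no match → NULL) → NULL
emp_id=17: dept='ops' → pass
emp_id=18: dept='legal' → outlier
emp_id=19: (no match → NULL) → NULL
emp_id=20: dept='hr' → critical
emp_id=21: dept='hr' → critical
emp_id=22: (no match → NULL) → NULL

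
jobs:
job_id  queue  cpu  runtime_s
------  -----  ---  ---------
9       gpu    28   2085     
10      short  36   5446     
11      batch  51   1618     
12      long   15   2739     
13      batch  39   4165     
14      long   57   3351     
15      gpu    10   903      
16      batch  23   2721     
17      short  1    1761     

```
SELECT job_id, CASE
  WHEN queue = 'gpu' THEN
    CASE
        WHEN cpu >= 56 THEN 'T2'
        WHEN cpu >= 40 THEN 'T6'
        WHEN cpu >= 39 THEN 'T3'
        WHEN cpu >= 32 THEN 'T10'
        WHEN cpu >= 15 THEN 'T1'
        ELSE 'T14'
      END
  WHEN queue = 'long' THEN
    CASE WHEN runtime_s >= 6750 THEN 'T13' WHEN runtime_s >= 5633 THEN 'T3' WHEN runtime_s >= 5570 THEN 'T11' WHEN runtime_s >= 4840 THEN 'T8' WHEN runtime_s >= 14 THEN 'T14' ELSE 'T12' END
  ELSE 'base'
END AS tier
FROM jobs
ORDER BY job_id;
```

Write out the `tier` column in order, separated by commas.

job_id=9: queue='gpu' → inner[cpu >= 15] → T1
job_id=10: queue='short' → outer ELSE → base
job_id=11: queue='batch' → outer ELSE → base
job_id=12: queue='long' → inner[runtime_s >= 14] → T14
job_id=13: queue='batch' → outer ELSE → base
job_id=14: queue='long' → inner[runtime_s >= 14] → T14
job_id=15: queue='gpu' → inner[ELSE] → T14
job_id=16: queue='batch' → outer ELSE → base
job_id=17: queue='short' → outer ELSE → base

T1, base, base, T14, base, T14, T14, base, base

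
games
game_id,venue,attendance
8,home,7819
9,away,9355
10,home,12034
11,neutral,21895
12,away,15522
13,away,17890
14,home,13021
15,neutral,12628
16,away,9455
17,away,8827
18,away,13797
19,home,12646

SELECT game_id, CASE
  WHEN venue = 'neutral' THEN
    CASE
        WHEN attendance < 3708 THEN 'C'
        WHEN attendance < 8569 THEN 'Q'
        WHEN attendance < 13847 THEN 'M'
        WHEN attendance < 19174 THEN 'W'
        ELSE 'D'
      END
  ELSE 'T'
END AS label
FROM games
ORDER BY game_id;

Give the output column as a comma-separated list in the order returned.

T, T, T, D, T, T, T, M, T, T, T, T

game_id=8: venue='home' → outer ELSE → T
game_id=9: venue='away' → outer ELSE → T
game_id=10: venue='home' → outer ELSE → T
game_id=11: venue='neutral' → inner[ELSE] → D
game_id=12: venue='away' → outer ELSE → T
game_id=13: venue='away' → outer ELSE → T
game_id=14: venue='home' → outer ELSE → T
game_id=15: venue='neutral' → inner[attendance < 13847] → M
game_id=16: venue='away' → outer ELSE → T
game_id=17: venue='away' → outer ELSE → T
game_id=18: venue='away' → outer ELSE → T
game_id=19: venue='home' → outer ELSE → T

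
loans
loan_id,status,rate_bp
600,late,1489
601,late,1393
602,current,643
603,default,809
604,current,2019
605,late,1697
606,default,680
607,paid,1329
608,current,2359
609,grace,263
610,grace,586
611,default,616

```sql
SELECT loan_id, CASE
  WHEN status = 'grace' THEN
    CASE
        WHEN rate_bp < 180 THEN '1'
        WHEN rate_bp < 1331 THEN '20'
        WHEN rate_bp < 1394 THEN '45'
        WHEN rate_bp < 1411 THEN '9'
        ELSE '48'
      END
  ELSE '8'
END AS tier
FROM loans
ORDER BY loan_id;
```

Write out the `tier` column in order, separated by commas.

loan_id=600: status='late' → outer ELSE → 8
loan_id=601: status='late' → outer ELSE → 8
loan_id=602: status='current' → outer ELSE → 8
loan_id=603: status='default' → outer ELSE → 8
loan_id=604: status='current' → outer ELSE → 8
loan_id=605: status='late' → outer ELSE → 8
loan_id=606: status='default' → outer ELSE → 8
loan_id=607: status='paid' → outer ELSE → 8
loan_id=608: status='current' → outer ELSE → 8
loan_id=609: status='grace' → inner[rate_bp < 1331] → 20
loan_id=610: status='grace' → inner[rate_bp < 1331] → 20
loan_id=611: status='default' → outer ELSE → 8

8, 8, 8, 8, 8, 8, 8, 8, 8, 20, 20, 8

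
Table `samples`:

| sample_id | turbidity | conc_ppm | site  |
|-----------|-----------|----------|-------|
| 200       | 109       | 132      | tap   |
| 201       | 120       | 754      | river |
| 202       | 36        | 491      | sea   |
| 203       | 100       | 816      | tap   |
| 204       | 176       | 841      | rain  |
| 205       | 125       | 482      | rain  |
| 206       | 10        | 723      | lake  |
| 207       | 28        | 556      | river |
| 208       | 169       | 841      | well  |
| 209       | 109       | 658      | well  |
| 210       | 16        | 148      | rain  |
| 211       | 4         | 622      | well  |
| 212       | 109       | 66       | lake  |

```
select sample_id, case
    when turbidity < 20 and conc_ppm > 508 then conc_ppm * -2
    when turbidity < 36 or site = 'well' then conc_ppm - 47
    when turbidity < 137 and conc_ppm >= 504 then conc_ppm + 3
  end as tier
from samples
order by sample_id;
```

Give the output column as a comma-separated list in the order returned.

sample_id=200: (no match → NULL) → NULL
sample_id=201: turbidity < 137 and conc_ppm >= 504 → 757
sample_id=202: (no match → NULL) → NULL
sample_id=203: turbidity < 137 and conc_ppm >= 504 → 819
sample_id=204: (no match → NULL) → NULL
sample_id=205: (no match → NULL) → NULL
sample_id=206: turbidity < 20 and conc_ppm > 508 → -1446
sample_id=207: turbidity < 36 or site = 'well' → 509
sample_id=208: turbidity < 36 or site = 'well' → 794
sample_id=209: turbidity < 36 or site = 'well' → 611
sample_id=210: turbidity < 36 or site = 'well' → 101
sample_id=211: turbidity < 20 and conc_ppm > 508 → -1244
sample_id=212: (no match → NULL) → NULL

NULL, 757, NULL, 819, NULL, NULL, -1446, 509, 794, 611, 101, -1244, NULL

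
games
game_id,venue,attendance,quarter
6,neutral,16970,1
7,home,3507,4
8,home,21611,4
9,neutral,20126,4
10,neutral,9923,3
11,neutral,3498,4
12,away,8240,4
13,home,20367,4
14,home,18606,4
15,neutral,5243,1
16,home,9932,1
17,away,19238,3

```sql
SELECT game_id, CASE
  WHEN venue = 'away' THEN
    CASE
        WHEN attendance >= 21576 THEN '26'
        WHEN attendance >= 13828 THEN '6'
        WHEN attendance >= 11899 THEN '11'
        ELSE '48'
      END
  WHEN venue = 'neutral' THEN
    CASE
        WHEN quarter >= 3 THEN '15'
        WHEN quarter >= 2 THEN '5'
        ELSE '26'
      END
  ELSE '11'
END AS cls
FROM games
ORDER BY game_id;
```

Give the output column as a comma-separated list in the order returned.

game_id=6: venue='neutral' → inner[ELSE] → 26
game_id=7: venue='home' → outer ELSE → 11
game_id=8: venue='home' → outer ELSE → 11
game_id=9: venue='neutral' → inner[quarter >= 3] → 15
game_id=10: venue='neutral' → inner[quarter >= 3] → 15
game_id=11: venue='neutral' → inner[quarter >= 3] → 15
game_id=12: venue='away' → inner[ELSE] → 48
game_id=13: venue='home' → outer ELSE → 11
game_id=14: venue='home' → outer ELSE → 11
game_id=15: venue='neutral' → inner[ELSE] → 26
game_id=16: venue='home' → outer ELSE → 11
game_id=17: venue='away' → inner[attendance >= 13828] → 6

26, 11, 11, 15, 15, 15, 48, 11, 11, 26, 11, 6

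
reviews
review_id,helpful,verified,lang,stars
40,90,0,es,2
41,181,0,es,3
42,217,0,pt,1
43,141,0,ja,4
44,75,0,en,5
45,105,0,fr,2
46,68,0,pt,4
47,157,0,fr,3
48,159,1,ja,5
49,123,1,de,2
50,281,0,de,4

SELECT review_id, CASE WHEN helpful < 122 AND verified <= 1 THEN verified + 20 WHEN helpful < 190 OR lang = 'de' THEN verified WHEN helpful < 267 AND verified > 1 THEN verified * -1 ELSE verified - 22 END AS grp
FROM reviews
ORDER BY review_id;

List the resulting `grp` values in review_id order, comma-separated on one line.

review_id=40: helpful < 122 AND verified <= 1 → 20
review_id=41: helpful < 190 OR lang = 'de' → 0
review_id=42: ELSE → -22
review_id=43: helpful < 190 OR lang = 'de' → 0
review_id=44: helpful < 122 AND verified <= 1 → 20
review_id=45: helpful < 122 AND verified <= 1 → 20
review_id=46: helpful < 122 AND verified <= 1 → 20
review_id=47: helpful < 190 OR lang = 'de' → 0
review_id=48: helpful < 190 OR lang = 'de' → 1
review_id=49: helpful < 190 OR lang = 'de' → 1
review_id=50: helpful < 190 OR lang = 'de' → 0

20, 0, -22, 0, 20, 20, 20, 0, 1, 1, 0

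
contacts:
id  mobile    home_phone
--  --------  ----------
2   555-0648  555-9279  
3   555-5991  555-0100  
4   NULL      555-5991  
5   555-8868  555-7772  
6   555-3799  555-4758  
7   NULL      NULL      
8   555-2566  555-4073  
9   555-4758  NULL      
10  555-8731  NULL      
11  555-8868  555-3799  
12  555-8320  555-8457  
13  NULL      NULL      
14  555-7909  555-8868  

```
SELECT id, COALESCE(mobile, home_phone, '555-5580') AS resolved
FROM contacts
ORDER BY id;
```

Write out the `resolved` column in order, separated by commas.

id=2: mobile=555-0648 → 555-0648
id=3: mobile=555-5991 → 555-5991
id=4: mobile=NULL, home_phone=555-5991 → 555-5991
id=5: mobile=555-8868 → 555-8868
id=6: mobile=555-3799 → 555-3799
id=7: mobile=NULL, home_phone=NULL, → literal 555-5580 → 555-5580
id=8: mobile=555-2566 → 555-2566
id=9: mobile=555-4758 → 555-4758
id=10: mobile=555-8731 → 555-8731
id=11: mobile=555-8868 → 555-8868
id=12: mobile=555-8320 → 555-8320
id=13: mobile=NULL, home_phone=NULL, → literal 555-5580 → 555-5580
id=14: mobile=555-7909 → 555-7909

555-0648, 555-5991, 555-5991, 555-8868, 555-3799, 555-5580, 555-2566, 555-4758, 555-8731, 555-8868, 555-8320, 555-5580, 555-7909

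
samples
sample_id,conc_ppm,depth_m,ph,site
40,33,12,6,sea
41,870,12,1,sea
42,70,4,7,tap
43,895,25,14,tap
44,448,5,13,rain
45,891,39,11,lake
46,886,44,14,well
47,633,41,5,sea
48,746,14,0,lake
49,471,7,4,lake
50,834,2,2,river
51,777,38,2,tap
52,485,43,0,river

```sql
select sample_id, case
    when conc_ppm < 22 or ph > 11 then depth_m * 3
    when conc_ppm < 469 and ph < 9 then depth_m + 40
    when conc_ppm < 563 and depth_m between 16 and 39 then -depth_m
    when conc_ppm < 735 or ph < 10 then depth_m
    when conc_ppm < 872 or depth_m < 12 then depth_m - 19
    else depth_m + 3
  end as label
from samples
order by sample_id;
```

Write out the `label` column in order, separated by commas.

sample_id=40: conc_ppm < 469 and ph < 9 → 52
sample_id=41: conc_ppm < 735 or ph < 10 → 12
sample_id=42: conc_ppm < 469 and ph < 9 → 44
sample_id=43: conc_ppm < 22 or ph > 11 → 75
sample_id=44: conc_ppm < 22 or ph > 11 → 15
sample_id=45: ELSE → 42
sample_id=46: conc_ppm < 22 or ph > 11 → 132
sample_id=47: conc_ppm < 735 or ph < 10 → 41
sample_id=48: conc_ppm < 735 or ph < 10 → 14
sample_id=49: conc_ppm < 735 or ph < 10 → 7
sample_id=50: conc_ppm < 735 or ph < 10 → 2
sample_id=51: conc_ppm < 735 or ph < 10 → 38
sample_id=52: conc_ppm < 735 or ph < 10 → 43

52, 12, 44, 75, 15, 42, 132, 41, 14, 7, 2, 38, 43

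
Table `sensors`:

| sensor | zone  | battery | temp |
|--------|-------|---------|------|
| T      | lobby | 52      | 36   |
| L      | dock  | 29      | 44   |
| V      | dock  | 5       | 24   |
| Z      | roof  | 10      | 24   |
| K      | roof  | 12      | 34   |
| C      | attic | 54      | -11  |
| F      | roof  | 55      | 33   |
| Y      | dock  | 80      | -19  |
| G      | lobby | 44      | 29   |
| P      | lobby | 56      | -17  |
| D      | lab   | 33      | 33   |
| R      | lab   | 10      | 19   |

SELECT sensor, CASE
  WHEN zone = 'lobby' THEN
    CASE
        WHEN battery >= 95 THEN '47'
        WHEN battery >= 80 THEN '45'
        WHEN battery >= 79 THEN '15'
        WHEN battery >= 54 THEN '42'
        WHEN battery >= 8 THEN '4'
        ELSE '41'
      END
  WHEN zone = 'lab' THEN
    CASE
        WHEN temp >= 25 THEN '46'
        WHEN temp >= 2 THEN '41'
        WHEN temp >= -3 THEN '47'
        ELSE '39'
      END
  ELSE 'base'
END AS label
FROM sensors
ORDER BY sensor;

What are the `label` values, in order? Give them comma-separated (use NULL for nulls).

sensor=C: zone='attic' → outer ELSE → base
sensor=D: zone='lab' → inner[temp >= 25] → 46
sensor=F: zone='roof' → outer ELSE → base
sensor=G: zone='lobby' → inner[battery >= 8] → 4
sensor=K: zone='roof' → outer ELSE → base
sensor=L: zone='dock' → outer ELSE → base
sensor=P: zone='lobby' → inner[battery >= 54] → 42
sensor=R: zone='lab' → inner[temp >= 2] → 41
sensor=T: zone='lobby' → inner[battery >= 8] → 4
sensor=V: zone='dock' → outer ELSE → base
sensor=Y: zone='dock' → outer ELSE → base
sensor=Z: zone='roof' → outer ELSE → base

base, 46, base, 4, base, base, 42, 41, 4, base, base, base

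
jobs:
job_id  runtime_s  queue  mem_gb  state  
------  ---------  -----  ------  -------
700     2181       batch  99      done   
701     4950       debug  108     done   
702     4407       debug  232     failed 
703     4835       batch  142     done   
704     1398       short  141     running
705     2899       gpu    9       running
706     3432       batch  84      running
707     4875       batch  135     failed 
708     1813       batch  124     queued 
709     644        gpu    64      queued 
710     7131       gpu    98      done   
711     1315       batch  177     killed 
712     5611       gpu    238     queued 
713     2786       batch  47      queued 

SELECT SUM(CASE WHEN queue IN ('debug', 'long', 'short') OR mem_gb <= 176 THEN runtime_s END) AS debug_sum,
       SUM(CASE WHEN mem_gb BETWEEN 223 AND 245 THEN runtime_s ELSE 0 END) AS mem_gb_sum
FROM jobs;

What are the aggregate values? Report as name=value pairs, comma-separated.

debug_sum=41351, mem_gb_sum=10018

[debug_sum: queue IN ('debug', 'long', 'short') OR mem_gb <= 176]
job_id=700: ✓ → 2181
job_id=701: ✓ → 4950
job_id=702: ✓ → 4407
job_id=703: ✓ → 4835
job_id=704: ✓ → 1398
job_id=705: ✓ → 2899
job_id=706: ✓ → 3432
job_id=707: ✓ → 4875
job_id=708: ✓ → 1813
job_id=709: ✓ → 644
job_id=710: ✓ → 7131
job_id=711: ✗
job_id=712: ✗
job_id=713: ✓ → 2786
debug_sum = 2181 + 4950 + 4407 + 4835 + 1398 + 2899 + 3432 + 4875 + 1813 + 644 + 7131 + 2786 = 41351
—
[mem_gb_sum: mem_gb BETWEEN 223 AND 245]
job_id=700: ✗
job_id=701: ✗
job_id=702: ✓ → 4407
job_id=703: ✗
job_id=704: ✗
job_id=705: ✗
job_id=706: ✗
job_id=707: ✗
job_id=708: ✗
job_id=709: ✗
job_id=710: ✗
job_id=711: ✗
job_id=712: ✓ → 5611
job_id=713: ✗
mem_gb_sum = 4407 + 5611 = 10018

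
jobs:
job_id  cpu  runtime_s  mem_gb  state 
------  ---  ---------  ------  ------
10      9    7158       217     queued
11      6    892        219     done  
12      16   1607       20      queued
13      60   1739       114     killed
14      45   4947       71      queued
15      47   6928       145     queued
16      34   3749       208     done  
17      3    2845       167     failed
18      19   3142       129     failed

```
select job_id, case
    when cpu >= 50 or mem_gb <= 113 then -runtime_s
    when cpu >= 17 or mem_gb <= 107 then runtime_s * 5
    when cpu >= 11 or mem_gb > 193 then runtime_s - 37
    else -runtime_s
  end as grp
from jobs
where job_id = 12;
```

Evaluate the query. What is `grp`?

job_id = 12: cpu=16, runtime_s=1607, mem_gb=20, state=queued.
cpu >= 50 or mem_gb <= 113 → true → -1607

-1607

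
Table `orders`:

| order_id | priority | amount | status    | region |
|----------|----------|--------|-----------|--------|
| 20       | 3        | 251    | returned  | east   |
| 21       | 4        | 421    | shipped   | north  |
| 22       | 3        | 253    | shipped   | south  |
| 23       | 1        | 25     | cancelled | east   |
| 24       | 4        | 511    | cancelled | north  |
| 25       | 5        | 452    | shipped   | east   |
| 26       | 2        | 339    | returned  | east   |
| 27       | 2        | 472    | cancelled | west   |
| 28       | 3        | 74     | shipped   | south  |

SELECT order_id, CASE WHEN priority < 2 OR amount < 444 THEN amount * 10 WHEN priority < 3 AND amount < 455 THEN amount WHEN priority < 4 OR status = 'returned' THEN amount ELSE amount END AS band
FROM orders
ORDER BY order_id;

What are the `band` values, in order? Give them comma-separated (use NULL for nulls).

2510, 4210, 2530, 250, 511, 452, 3390, 472, 740

order_id=20: priority < 2 OR amount < 444 → 2510
order_id=21: priority < 2 OR amount < 444 → 4210
order_id=22: priority < 2 OR amount < 444 → 2530
order_id=23: priority < 2 OR amount < 444 → 250
order_id=24: ELSE → 511
order_id=25: ELSE → 452
order_id=26: priority < 2 OR amount < 444 → 3390
order_id=27: priority < 4 OR status = 'returned' → 472
order_id=28: priority < 2 OR amount < 444 → 740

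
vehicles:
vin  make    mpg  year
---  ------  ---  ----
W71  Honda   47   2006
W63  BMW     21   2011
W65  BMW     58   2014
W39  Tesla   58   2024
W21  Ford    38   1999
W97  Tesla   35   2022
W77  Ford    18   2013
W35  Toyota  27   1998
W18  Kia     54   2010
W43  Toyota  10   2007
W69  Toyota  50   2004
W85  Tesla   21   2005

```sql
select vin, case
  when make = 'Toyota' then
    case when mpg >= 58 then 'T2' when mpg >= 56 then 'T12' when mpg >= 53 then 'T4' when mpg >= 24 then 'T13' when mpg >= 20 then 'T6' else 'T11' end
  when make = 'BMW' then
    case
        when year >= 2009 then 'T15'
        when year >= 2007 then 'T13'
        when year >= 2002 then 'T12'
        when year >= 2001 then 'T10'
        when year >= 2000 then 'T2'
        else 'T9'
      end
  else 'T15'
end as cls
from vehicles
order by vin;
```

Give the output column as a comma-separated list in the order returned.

vin=W18: make='Kia' → outer ELSE → T15
vin=W21: make='Ford' → outer ELSE → T15
vin=W35: make='Toyota' → inner[mpg >= 24] → T13
vin=W39: make='Tesla' → outer ELSE → T15
vin=W43: make='Toyota' → inner[ELSE] → T11
vin=W63: make='BMW' → inner[year >= 2009] → T15
vin=W65: make='BMW' → inner[year >= 2009] → T15
vin=W69: make='Toyota' → inner[mpg >= 24] → T13
vin=W71: make='Honda' → outer ELSE → T15
vin=W77: make='Ford' → outer ELSE → T15
vin=W85: make='Tesla' → outer ELSE → T15
vin=W97: make='Tesla' → outer ELSE → T15

T15, T15, T13, T15, T11, T15, T15, T13, T15, T15, T15, T15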